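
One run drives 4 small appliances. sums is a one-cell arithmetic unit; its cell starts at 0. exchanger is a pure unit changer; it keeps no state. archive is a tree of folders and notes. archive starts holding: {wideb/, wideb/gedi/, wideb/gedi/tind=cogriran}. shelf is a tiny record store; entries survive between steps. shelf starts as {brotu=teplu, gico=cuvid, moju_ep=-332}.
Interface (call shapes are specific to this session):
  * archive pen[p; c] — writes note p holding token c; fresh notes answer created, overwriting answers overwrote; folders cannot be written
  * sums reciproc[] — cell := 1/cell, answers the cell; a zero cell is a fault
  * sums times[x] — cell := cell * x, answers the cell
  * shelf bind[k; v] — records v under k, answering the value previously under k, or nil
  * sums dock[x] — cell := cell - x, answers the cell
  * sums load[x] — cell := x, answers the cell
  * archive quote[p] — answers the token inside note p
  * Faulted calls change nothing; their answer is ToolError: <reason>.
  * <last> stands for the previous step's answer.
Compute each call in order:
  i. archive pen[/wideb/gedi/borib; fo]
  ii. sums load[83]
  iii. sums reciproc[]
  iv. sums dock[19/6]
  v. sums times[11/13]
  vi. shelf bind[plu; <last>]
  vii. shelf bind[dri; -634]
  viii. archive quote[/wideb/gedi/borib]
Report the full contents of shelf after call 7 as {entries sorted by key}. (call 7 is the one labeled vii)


Answer: {brotu=teplu, dri=-634, gico=cuvid, moju_ep=-332, plu=-17281/6474}

Derivation:
% 1. archive pen(p='/wideb/gedi/borib', c='fo') : created
% 2. sums load(x='83') : 83
% 3. sums reciproc() : 1/83
% 4. sums dock(x='19/6') : -1571/498
% 5. sums times(x='11/13') : -17281/6474
% 6. shelf bind(k='plu', v='<last>') : nil
% 7. shelf bind(k='dri', v='-634') : nil
% 8. archive quote(p='/wideb/gedi/borib') : fo


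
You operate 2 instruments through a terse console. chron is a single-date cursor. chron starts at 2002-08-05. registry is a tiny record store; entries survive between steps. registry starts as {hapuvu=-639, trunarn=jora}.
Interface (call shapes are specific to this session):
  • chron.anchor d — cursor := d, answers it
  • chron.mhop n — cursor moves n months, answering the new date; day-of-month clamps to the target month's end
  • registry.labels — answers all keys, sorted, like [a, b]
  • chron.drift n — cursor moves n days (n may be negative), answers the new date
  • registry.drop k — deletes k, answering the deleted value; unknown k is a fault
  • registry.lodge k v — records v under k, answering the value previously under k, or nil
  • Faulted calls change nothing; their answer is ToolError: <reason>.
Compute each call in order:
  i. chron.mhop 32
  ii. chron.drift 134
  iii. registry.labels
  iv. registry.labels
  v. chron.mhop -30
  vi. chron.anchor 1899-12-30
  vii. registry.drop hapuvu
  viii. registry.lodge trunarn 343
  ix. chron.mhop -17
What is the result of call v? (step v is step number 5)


Act: chron.mhop[32]
Obs: 2005-04-05
Act: chron.drift[134]
Obs: 2005-08-17
Act: registry.labels[]
Obs: [hapuvu, trunarn]
Act: registry.labels[]
Obs: [hapuvu, trunarn]
Act: chron.mhop[-30]
Obs: 2003-02-17
Act: chron.anchor[1899-12-30]
Obs: 1899-12-30
Act: registry.drop[hapuvu]
Obs: -639
Act: registry.lodge[trunarn; 343]
Obs: jora
Act: chron.mhop[-17]
Obs: 1898-07-30

Answer: 2003-02-17


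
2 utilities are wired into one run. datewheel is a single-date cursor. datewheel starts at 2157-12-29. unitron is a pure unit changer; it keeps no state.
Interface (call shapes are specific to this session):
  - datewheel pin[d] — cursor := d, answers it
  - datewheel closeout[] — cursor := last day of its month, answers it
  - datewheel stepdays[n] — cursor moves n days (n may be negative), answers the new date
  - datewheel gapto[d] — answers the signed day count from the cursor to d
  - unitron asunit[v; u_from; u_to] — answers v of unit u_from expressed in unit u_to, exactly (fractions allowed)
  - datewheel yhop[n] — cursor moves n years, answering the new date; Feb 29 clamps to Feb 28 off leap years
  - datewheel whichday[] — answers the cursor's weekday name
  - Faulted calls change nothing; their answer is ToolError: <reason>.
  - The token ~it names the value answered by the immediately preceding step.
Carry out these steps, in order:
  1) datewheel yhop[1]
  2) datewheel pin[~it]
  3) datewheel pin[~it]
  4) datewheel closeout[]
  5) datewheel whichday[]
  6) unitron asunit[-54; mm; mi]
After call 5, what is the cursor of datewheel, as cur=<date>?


I try datewheel yhop using n='1', yielding 2158-12-29.
I try datewheel pin using d='~it', → 2158-12-29.
I try datewheel pin using d='~it', which returns 2158-12-29.
Then datewheel closeout(), and get 2158-12-31.
Next I call datewheel whichday(), yielding Sunday.
Using unitron asunit using v='-54', u_from='mm', u_to='mi': -3/89408.

Answer: cur=2158-12-31


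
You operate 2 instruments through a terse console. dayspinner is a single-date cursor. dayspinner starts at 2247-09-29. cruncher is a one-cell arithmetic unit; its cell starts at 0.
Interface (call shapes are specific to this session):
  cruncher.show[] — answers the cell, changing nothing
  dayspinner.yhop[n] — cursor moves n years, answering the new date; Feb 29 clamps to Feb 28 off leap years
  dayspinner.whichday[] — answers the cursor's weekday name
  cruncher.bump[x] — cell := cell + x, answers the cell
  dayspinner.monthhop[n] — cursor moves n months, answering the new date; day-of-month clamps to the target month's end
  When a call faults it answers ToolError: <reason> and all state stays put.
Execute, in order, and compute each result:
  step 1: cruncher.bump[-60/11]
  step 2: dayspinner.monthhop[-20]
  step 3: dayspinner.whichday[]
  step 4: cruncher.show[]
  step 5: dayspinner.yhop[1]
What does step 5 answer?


·→ cruncher.bump(x='-60/11')
·← -60/11
·→ dayspinner.monthhop(n='-20')
·← 2246-01-29
·→ dayspinner.whichday()
·← Thursday
·→ cruncher.show()
·← -60/11
·→ dayspinner.yhop(n='1')
·← 2247-01-29

Answer: 2247-01-29


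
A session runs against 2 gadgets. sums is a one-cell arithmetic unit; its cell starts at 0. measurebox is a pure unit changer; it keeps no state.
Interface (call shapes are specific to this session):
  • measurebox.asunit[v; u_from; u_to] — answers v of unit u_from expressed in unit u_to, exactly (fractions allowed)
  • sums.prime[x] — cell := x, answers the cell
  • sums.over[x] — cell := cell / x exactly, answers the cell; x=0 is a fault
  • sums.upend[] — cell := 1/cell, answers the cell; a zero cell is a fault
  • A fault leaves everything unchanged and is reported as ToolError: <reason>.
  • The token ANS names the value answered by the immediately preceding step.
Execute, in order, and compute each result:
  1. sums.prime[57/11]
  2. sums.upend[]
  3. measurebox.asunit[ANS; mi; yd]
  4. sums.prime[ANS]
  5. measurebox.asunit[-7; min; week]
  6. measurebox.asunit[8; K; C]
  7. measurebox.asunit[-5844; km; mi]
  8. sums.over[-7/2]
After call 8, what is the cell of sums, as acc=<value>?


Answer: acc=-38720/399

Derivation:
> prime x: 57/11
  57/11
> upend
  11/57
> asunit v: ANS u_from: mi u_to: yd
  19360/57
> prime x: ANS
  19360/57
> asunit v: -7 u_from: min u_to: week
  -1/1440
> asunit v: 8 u_from: K u_to: C
  -5303/20
> asunit v: -5844 u_from: km u_to: mi
  -15218750/4191
> over x: -7/2
  -38720/399


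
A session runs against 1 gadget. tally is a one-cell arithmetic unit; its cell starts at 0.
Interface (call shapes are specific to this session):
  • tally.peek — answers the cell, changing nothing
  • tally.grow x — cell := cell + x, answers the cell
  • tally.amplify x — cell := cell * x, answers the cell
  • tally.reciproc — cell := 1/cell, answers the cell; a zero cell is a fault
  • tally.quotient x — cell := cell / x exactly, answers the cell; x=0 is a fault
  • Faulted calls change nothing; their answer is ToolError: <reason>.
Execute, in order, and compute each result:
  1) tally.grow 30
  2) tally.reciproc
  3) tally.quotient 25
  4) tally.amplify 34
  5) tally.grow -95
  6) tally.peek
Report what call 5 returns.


Answer: -35608/375

Derivation:
I call tally.grow(x: 30), which returns 30.
I run tally.reciproc: 1/30.
Invoking tally.quotient(x: 25), giving 1/750.
I try tally.amplify(x: 34), and observe 17/375.
I call tally.grow(x: -95), and see -35608/375.
Invoking tally.peek(), which returns -35608/375.


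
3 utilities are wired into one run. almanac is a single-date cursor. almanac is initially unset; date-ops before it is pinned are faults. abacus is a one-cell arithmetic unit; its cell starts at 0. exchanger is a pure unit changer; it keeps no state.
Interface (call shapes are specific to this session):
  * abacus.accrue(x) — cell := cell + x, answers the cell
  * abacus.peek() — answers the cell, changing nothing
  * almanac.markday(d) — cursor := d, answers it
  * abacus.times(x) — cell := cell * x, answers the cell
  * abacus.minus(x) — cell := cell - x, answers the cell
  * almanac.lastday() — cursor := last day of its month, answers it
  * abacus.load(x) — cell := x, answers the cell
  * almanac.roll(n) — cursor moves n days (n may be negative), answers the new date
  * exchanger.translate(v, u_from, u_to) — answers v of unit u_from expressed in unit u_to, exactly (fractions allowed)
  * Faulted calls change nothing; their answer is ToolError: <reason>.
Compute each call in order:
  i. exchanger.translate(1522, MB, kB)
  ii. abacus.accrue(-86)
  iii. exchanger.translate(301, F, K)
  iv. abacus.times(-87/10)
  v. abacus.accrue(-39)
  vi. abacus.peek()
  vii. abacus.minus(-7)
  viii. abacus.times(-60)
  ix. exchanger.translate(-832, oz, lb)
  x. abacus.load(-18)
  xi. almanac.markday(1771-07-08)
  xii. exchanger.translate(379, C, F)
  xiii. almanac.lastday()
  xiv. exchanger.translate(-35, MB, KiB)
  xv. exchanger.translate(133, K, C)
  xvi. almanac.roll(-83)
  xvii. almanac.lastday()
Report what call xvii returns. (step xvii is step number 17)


>> translate(v='1522', u_from='MB', u_to='kB')
<< 1522000
>> accrue(x='-86')
<< -86
>> translate(v='301', u_from='F', u_to='K')
<< 76067/180
>> times(x='-87/10')
<< 3741/5
>> accrue(x='-39')
<< 3546/5
>> peek()
<< 3546/5
>> minus(x='-7')
<< 3581/5
>> times(x='-60')
<< -42972
>> translate(v='-832', u_from='oz', u_to='lb')
<< -52
>> load(x='-18')
<< -18
>> markday(d='1771-07-08')
<< 1771-07-08
>> translate(v='379', u_from='C', u_to='F')
<< 3571/5
>> lastday()
<< 1771-07-31
>> translate(v='-35', u_from='MB', u_to='KiB')
<< -546875/16
>> translate(v='133', u_from='K', u_to='C')
<< -2803/20
>> roll(n='-83')
<< 1771-05-09
>> lastday()
<< 1771-05-31

Answer: 1771-05-31


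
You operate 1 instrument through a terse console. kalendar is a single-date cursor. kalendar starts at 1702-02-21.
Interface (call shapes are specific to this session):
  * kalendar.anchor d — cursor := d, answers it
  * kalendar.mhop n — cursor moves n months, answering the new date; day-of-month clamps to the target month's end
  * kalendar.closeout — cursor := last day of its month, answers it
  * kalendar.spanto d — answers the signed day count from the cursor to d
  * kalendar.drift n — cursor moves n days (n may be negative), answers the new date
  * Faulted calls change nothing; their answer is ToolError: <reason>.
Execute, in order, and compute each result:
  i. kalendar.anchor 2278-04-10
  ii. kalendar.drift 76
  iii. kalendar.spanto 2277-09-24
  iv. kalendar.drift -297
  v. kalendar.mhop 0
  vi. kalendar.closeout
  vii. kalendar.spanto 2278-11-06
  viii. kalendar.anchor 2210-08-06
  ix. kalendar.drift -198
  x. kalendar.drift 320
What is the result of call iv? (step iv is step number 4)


Step: kalendar.anchor[2278-04-10]
Result: 2278-04-10
Step: kalendar.drift[76]
Result: 2278-06-25
Step: kalendar.spanto[2277-09-24]
Result: -274
Step: kalendar.drift[-297]
Result: 2277-09-01
Step: kalendar.mhop[0]
Result: 2277-09-01
Step: kalendar.closeout[]
Result: 2277-09-30
Step: kalendar.spanto[2278-11-06]
Result: 402
Step: kalendar.anchor[2210-08-06]
Result: 2210-08-06
Step: kalendar.drift[-198]
Result: 2210-01-20
Step: kalendar.drift[320]
Result: 2210-12-06

Answer: 2277-09-01


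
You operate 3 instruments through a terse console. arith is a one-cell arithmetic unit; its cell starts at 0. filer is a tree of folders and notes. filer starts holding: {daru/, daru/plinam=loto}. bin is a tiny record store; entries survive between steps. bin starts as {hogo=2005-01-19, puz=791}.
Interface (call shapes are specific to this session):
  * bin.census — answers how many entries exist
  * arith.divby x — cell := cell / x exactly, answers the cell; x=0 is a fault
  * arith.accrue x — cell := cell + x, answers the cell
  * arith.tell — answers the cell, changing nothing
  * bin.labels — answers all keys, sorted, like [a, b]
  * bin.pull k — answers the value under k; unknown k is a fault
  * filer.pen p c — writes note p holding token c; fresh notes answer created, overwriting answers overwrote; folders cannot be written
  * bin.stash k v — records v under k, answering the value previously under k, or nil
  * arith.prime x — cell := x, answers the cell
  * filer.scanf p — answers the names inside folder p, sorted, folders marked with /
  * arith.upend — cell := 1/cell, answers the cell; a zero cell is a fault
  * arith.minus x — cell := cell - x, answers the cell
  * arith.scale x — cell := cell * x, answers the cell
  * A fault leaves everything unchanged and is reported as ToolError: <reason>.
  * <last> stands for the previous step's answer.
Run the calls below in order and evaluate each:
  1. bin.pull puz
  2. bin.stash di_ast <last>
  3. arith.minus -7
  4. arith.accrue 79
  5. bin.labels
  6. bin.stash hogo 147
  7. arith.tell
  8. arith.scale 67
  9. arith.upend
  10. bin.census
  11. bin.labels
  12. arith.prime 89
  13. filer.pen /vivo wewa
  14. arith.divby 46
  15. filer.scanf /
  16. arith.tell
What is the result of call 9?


·→ pull(k=puz)
·← 791
·→ stash(k=di_ast, v=<last>)
·← nil
·→ minus(x=-7)
·← 7
·→ accrue(x=79)
·← 86
·→ labels()
·← [di_ast, hogo, puz]
·→ stash(k=hogo, v=147)
·← 2005-01-19
·→ tell()
·← 86
·→ scale(x=67)
·← 5762
·→ upend()
·← 1/5762
·→ census()
·← 3
·→ labels()
·← [di_ast, hogo, puz]
·→ prime(x=89)
·← 89
·→ pen(p=/vivo, c=wewa)
·← created
·→ divby(x=46)
·← 89/46
·→ scanf(p=/)
·← [daru/, vivo]
·→ tell()
·← 89/46

Answer: 1/5762


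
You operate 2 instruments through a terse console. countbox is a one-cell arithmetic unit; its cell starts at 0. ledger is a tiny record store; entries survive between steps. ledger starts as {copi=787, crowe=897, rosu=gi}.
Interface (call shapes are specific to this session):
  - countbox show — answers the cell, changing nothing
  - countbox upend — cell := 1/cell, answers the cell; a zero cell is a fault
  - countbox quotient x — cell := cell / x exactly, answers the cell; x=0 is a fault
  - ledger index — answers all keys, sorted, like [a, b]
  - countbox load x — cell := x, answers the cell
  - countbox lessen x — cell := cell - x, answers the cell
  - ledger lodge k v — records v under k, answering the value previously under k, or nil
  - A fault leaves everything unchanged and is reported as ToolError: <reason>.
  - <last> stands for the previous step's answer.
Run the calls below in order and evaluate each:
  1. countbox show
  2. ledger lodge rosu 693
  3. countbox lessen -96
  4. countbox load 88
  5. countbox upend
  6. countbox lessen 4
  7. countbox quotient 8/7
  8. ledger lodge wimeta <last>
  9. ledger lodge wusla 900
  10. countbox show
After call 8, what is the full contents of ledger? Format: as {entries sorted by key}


Answer: {copi=787, crowe=897, rosu=693, wimeta=-2457/704}

Derivation:
Now I run countbox show(), giving 0.
Calling ledger lodge using k: rosu, v: 693, yielding gi.
Next I call countbox lessen using x: -96, and see 96.
Calling countbox load using x: 88, giving 88.
I call countbox upend(): 1/88.
Using countbox lessen using x: 4: -351/88.
Invoking countbox quotient using x: 8/7, giving -2457/704.
Then ledger lodge using k: wimeta, v: <last>, which returns nil.
I try ledger lodge using k: wusla, v: 900, — result: nil.
Invoking countbox show, and see -2457/704.


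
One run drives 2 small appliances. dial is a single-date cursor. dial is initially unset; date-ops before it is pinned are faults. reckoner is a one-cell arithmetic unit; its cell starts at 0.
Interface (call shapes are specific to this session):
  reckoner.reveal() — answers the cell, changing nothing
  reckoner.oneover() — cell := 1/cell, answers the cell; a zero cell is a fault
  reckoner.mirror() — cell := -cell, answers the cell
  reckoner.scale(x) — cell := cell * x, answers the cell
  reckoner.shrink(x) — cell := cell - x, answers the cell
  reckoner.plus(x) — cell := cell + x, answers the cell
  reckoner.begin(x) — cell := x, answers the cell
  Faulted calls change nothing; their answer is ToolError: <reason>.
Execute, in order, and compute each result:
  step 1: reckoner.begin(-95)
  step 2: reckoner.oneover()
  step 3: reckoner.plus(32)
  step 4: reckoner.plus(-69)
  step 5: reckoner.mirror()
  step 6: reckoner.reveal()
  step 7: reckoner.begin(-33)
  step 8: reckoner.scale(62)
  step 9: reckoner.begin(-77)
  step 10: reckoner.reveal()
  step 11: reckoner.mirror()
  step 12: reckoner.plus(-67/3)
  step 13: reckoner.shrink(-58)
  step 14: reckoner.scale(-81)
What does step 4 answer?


Answer: -3516/95

Derivation:
CALL reckoner.begin[x=-95]
RET  -95
CALL reckoner.oneover[]
RET  -1/95
CALL reckoner.plus[x=32]
RET  3039/95
CALL reckoner.plus[x=-69]
RET  -3516/95
CALL reckoner.mirror[]
RET  3516/95
CALL reckoner.reveal[]
RET  3516/95
CALL reckoner.begin[x=-33]
RET  -33
CALL reckoner.scale[x=62]
RET  -2046
CALL reckoner.begin[x=-77]
RET  -77
CALL reckoner.reveal[]
RET  -77
CALL reckoner.mirror[]
RET  77
CALL reckoner.plus[x=-67/3]
RET  164/3
CALL reckoner.shrink[x=-58]
RET  338/3
CALL reckoner.scale[x=-81]
RET  -9126


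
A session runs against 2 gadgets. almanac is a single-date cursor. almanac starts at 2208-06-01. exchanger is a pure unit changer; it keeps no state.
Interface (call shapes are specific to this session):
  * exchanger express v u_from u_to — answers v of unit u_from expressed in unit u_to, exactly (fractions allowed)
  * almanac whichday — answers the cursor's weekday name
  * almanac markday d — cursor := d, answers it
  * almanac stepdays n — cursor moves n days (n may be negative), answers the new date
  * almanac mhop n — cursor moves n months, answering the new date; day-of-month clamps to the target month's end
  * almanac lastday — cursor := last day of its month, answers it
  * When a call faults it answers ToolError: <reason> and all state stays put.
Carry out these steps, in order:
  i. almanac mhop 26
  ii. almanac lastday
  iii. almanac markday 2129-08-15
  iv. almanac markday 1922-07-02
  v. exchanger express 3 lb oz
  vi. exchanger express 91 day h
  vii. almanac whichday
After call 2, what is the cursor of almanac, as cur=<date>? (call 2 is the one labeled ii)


Answer: cur=2210-08-31

Derivation:
Next I call almanac mhop using n=26, yielding 2210-08-01.
I use almanac lastday(), and see 2210-08-31.
I try almanac markday using d=2129-08-15, and observe 2129-08-15.
I call almanac markday using d=1922-07-02, which returns 1922-07-02.
I run exchanger express using v=3, u_from=lb, u_to=oz, and get 48.
Now I run exchanger express using v=91, u_from=day, u_to=h, — result: 2184.
Calling almanac whichday(), — result: Sunday.


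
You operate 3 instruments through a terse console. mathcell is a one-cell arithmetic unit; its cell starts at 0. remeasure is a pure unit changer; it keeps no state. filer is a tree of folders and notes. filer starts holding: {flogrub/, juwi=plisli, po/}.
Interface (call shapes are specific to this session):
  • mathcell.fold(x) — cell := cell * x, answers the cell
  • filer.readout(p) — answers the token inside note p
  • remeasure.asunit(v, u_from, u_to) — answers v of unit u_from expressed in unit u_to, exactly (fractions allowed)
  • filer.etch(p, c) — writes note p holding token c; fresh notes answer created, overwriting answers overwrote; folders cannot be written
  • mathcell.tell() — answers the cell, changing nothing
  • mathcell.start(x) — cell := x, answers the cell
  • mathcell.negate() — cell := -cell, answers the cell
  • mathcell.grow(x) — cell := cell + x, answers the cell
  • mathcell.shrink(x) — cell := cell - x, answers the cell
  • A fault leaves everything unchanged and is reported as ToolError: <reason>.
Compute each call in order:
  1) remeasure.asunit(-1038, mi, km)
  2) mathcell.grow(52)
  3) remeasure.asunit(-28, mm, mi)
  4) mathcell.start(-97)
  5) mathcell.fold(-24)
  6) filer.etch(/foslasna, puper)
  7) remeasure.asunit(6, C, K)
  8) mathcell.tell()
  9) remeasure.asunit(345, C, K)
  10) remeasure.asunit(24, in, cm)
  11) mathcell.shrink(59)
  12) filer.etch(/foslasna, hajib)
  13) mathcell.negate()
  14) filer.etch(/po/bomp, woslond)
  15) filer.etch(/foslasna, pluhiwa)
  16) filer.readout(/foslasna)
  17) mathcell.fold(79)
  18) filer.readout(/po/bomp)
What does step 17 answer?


Answer: -179251

Derivation:
Act: remeasure.asunit[v='-1038'; u_from='mi'; u_to='km']
Obs: -26101548/15625
Act: mathcell.grow[x='52']
Obs: 52
Act: remeasure.asunit[v='-28'; u_from='mm'; u_to='mi']
Obs: -7/402336
Act: mathcell.start[x='-97']
Obs: -97
Act: mathcell.fold[x='-24']
Obs: 2328
Act: filer.etch[p='/foslasna'; c='puper']
Obs: created
Act: remeasure.asunit[v='6'; u_from='C'; u_to='K']
Obs: 5583/20
Act: mathcell.tell[]
Obs: 2328
Act: remeasure.asunit[v='345'; u_from='C'; u_to='K']
Obs: 12363/20
Act: remeasure.asunit[v='24'; u_from='in'; u_to='cm']
Obs: 1524/25
Act: mathcell.shrink[x='59']
Obs: 2269
Act: filer.etch[p='/foslasna'; c='hajib']
Obs: overwrote
Act: mathcell.negate[]
Obs: -2269
Act: filer.etch[p='/po/bomp'; c='woslond']
Obs: created
Act: filer.etch[p='/foslasna'; c='pluhiwa']
Obs: overwrote
Act: filer.readout[p='/foslasna']
Obs: pluhiwa
Act: mathcell.fold[x='79']
Obs: -179251
Act: filer.readout[p='/po/bomp']
Obs: woslond


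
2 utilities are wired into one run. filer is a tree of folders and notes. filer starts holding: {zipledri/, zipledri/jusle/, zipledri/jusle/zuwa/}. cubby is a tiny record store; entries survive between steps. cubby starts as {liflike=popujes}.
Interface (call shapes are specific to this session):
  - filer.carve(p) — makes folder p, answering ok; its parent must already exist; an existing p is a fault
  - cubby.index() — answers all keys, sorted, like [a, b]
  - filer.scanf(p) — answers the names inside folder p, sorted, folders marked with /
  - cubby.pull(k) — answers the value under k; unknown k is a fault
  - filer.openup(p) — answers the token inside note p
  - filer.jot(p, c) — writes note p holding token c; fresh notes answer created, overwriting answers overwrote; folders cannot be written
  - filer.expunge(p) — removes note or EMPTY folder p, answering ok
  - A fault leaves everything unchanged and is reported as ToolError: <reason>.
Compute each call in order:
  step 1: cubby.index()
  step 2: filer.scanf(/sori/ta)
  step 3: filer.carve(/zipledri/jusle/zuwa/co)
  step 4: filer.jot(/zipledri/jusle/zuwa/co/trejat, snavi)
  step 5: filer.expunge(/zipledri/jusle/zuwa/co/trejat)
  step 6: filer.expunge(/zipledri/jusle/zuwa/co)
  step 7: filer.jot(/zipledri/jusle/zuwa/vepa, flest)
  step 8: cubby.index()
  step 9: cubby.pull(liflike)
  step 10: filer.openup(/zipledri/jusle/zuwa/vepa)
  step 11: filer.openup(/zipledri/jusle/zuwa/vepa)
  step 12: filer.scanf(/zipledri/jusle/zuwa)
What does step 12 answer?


Answer: [vepa]

Derivation:
$ cubby.index
= [liflike]
$ filer.scanf p=/sori/ta
= ToolError: not found
$ filer.carve p=/zipledri/jusle/zuwa/co
= ok
$ filer.jot p=/zipledri/jusle/zuwa/co/trejat c=snavi
= created
$ filer.expunge p=/zipledri/jusle/zuwa/co/trejat
= ok
$ filer.expunge p=/zipledri/jusle/zuwa/co
= ok
$ filer.jot p=/zipledri/jusle/zuwa/vepa c=flest
= created
$ cubby.index
= [liflike]
$ cubby.pull k=liflike
= popujes
$ filer.openup p=/zipledri/jusle/zuwa/vepa
= flest
$ filer.openup p=/zipledri/jusle/zuwa/vepa
= flest
$ filer.scanf p=/zipledri/jusle/zuwa
= [vepa]


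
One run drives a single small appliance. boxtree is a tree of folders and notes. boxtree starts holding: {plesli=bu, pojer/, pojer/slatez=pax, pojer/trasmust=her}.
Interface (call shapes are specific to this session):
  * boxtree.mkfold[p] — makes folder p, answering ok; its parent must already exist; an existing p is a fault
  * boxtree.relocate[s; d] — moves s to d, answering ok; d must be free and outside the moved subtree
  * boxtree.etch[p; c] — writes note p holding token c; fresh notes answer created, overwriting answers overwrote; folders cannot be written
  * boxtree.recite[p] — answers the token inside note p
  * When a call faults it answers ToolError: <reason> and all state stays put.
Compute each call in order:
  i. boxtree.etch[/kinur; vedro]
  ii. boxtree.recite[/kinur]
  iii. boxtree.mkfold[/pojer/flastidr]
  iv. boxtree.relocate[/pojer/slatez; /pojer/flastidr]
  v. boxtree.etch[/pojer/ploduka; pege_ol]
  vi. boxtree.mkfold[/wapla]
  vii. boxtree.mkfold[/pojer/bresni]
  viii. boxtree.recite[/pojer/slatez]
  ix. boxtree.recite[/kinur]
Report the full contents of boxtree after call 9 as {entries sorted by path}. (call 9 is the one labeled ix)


Answer: {kinur=vedro, plesli=bu, pojer/, pojer/bresni/, pojer/flastidr/, pojer/ploduka=pege_ol, pojer/slatez=pax, pojer/trasmust=her, wapla/}

Derivation:
>>> boxtree.etch p=/kinur c=vedro
= created
>>> boxtree.recite p=/kinur
= vedro
>>> boxtree.mkfold p=/pojer/flastidr
= ok
>>> boxtree.relocate s=/pojer/slatez d=/pojer/flastidr
= ToolError: exists
>>> boxtree.etch p=/pojer/ploduka c=pege_ol
= created
>>> boxtree.mkfold p=/wapla
= ok
>>> boxtree.mkfold p=/pojer/bresni
= ok
>>> boxtree.recite p=/pojer/slatez
= pax
>>> boxtree.recite p=/kinur
= vedro


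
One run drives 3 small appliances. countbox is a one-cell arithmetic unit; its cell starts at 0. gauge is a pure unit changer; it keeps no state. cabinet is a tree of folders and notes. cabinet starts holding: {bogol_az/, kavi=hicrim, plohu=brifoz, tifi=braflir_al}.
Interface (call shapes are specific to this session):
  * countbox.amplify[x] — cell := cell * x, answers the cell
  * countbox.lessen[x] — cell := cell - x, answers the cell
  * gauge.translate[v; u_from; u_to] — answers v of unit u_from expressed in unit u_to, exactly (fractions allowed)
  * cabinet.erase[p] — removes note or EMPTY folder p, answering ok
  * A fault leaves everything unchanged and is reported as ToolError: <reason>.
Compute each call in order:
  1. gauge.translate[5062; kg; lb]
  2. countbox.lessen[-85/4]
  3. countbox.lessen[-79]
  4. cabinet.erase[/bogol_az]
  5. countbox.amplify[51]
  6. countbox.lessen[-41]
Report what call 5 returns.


> gauge.translate v: 5062 u_from: kg u_to: lb
  506200000000/45359237
> countbox.lessen x: -85/4
  85/4
> countbox.lessen x: -79
  401/4
> cabinet.erase p: /bogol_az
  ok
> countbox.amplify x: 51
  20451/4
> countbox.lessen x: -41
  20615/4

Answer: 20451/4


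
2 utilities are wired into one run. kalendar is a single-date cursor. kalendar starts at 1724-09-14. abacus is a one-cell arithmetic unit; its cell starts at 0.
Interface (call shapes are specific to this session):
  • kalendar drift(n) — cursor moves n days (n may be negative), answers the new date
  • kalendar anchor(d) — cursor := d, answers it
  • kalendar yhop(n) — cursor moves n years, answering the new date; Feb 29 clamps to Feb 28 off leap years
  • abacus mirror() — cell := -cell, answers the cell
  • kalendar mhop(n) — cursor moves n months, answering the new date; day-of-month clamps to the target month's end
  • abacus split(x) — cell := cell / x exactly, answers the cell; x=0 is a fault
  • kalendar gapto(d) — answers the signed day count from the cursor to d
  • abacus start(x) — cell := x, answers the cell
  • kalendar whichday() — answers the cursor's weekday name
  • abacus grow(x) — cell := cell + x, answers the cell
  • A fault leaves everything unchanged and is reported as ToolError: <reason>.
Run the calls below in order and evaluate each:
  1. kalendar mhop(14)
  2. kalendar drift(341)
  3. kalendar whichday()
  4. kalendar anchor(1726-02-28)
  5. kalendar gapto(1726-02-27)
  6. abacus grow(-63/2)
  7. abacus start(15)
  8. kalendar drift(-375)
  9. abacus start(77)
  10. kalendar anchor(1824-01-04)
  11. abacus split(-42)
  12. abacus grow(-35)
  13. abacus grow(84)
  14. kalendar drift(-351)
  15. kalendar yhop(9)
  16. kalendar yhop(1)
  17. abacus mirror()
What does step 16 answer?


Answer: 1833-01-18

Derivation:
Step: kalendar mhop[n=14]
Result: 1725-11-14
Step: kalendar drift[n=341]
Result: 1726-10-21
Step: kalendar whichday[]
Result: Monday
Step: kalendar anchor[d=1726-02-28]
Result: 1726-02-28
Step: kalendar gapto[d=1726-02-27]
Result: -1
Step: abacus grow[x=-63/2]
Result: -63/2
Step: abacus start[x=15]
Result: 15
Step: kalendar drift[n=-375]
Result: 1725-02-18
Step: abacus start[x=77]
Result: 77
Step: kalendar anchor[d=1824-01-04]
Result: 1824-01-04
Step: abacus split[x=-42]
Result: -11/6
Step: abacus grow[x=-35]
Result: -221/6
Step: abacus grow[x=84]
Result: 283/6
Step: kalendar drift[n=-351]
Result: 1823-01-18
Step: kalendar yhop[n=9]
Result: 1832-01-18
Step: kalendar yhop[n=1]
Result: 1833-01-18
Step: abacus mirror[]
Result: -283/6


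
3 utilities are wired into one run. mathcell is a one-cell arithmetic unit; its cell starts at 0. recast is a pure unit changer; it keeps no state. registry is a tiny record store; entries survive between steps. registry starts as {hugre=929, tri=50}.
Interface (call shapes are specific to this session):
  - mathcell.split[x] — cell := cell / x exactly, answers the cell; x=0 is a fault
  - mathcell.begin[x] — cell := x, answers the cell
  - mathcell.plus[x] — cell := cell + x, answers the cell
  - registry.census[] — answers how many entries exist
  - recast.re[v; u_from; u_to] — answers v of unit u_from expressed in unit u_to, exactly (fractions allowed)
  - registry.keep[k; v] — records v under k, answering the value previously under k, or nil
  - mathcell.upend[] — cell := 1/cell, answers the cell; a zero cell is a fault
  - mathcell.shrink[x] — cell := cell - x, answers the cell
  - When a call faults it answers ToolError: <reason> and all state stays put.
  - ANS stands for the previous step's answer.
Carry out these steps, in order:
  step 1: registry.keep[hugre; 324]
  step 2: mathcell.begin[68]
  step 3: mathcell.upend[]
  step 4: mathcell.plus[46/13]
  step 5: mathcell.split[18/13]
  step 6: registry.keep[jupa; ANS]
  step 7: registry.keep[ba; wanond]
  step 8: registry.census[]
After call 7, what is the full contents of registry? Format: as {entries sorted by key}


Answer: {ba=wanond, hugre=324, jupa=349/136, tri=50}

Derivation:
==> registry.keep(k='hugre', v='324')
<== 929
==> mathcell.begin(x='68')
<== 68
==> mathcell.upend()
<== 1/68
==> mathcell.plus(x='46/13')
<== 3141/884
==> mathcell.split(x='18/13')
<== 349/136
==> registry.keep(k='jupa', v='ANS')
<== nil
==> registry.keep(k='ba', v='wanond')
<== nil
==> registry.census()
<== 4


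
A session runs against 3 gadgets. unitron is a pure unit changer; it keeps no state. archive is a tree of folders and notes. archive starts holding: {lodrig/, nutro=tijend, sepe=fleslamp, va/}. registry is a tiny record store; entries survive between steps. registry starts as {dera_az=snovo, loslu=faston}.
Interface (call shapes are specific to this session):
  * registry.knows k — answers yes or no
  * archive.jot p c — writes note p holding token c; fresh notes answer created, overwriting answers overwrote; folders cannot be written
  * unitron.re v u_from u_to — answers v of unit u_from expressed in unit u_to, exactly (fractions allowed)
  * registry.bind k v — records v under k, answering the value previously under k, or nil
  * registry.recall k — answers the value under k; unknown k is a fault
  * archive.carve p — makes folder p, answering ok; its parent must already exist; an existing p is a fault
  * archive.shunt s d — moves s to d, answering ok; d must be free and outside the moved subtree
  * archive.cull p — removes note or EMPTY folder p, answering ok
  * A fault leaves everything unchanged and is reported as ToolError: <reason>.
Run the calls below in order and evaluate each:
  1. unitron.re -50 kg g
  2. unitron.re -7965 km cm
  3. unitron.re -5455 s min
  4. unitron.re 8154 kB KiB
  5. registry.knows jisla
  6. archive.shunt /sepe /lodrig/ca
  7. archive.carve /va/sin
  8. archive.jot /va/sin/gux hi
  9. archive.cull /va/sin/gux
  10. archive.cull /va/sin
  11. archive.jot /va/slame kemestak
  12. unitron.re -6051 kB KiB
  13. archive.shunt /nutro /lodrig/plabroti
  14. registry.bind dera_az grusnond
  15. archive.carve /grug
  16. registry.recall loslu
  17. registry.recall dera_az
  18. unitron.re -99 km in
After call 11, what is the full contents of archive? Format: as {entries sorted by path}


Answer: {lodrig/, lodrig/ca=fleslamp, nutro=tijend, va/, va/slame=kemestak}

Derivation:
Act: re[v=-50; u_from=kg; u_to=g]
Obs: -50000
Act: re[v=-7965; u_from=km; u_to=cm]
Obs: -796500000
Act: re[v=-5455; u_from=s; u_to=min]
Obs: -1091/12
Act: re[v=8154; u_from=kB; u_to=KiB]
Obs: 509625/64
Act: knows[k=jisla]
Obs: no
Act: shunt[s=/sepe; d=/lodrig/ca]
Obs: ok
Act: carve[p=/va/sin]
Obs: ok
Act: jot[p=/va/sin/gux; c=hi]
Obs: created
Act: cull[p=/va/sin/gux]
Obs: ok
Act: cull[p=/va/sin]
Obs: ok
Act: jot[p=/va/slame; c=kemestak]
Obs: created
Act: re[v=-6051; u_from=kB; u_to=KiB]
Obs: -756375/128
Act: shunt[s=/nutro; d=/lodrig/plabroti]
Obs: ok
Act: bind[k=dera_az; v=grusnond]
Obs: snovo
Act: carve[p=/grug]
Obs: ok
Act: recall[k=loslu]
Obs: faston
Act: recall[k=dera_az]
Obs: grusnond
Act: re[v=-99; u_from=km; u_to=in]
Obs: -495000000/127


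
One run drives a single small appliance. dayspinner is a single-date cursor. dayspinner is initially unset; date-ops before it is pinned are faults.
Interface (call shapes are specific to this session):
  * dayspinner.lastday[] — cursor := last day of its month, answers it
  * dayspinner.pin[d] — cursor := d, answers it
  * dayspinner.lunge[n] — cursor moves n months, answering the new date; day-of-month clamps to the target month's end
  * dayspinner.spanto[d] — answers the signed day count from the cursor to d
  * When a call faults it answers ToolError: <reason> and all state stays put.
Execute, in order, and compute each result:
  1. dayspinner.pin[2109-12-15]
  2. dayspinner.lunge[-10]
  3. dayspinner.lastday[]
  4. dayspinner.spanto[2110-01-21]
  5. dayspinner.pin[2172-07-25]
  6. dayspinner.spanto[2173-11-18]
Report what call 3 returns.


Answer: 2109-02-28

Derivation:
Step: dayspinner.pin[d=2109-12-15]
Result: 2109-12-15
Step: dayspinner.lunge[n=-10]
Result: 2109-02-15
Step: dayspinner.lastday[]
Result: 2109-02-28
Step: dayspinner.spanto[d=2110-01-21]
Result: 327
Step: dayspinner.pin[d=2172-07-25]
Result: 2172-07-25
Step: dayspinner.spanto[d=2173-11-18]
Result: 481


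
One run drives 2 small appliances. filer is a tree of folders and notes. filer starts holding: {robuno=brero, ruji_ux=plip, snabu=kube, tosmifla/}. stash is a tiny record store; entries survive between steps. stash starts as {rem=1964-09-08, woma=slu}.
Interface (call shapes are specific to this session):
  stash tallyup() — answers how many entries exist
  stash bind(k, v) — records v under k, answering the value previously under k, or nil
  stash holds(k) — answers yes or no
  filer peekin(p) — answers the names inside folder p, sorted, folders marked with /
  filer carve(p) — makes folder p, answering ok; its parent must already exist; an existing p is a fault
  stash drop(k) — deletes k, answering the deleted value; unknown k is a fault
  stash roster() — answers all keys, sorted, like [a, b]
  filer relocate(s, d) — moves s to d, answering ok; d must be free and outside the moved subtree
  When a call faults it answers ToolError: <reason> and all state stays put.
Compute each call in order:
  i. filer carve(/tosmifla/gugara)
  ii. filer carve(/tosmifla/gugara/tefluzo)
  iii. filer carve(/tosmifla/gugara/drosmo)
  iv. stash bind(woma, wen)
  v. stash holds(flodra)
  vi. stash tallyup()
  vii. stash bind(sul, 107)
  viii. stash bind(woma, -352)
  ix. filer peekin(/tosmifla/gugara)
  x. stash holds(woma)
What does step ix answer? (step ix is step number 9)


Answer: [drosmo/, tefluzo/]

Derivation:
Do: filer carve[p: /tosmifla/gugara]
See: ok
Do: filer carve[p: /tosmifla/gugara/tefluzo]
See: ok
Do: filer carve[p: /tosmifla/gugara/drosmo]
See: ok
Do: stash bind[k: woma; v: wen]
See: slu
Do: stash holds[k: flodra]
See: no
Do: stash tallyup[]
See: 2
Do: stash bind[k: sul; v: 107]
See: nil
Do: stash bind[k: woma; v: -352]
See: wen
Do: filer peekin[p: /tosmifla/gugara]
See: [drosmo/, tefluzo/]
Do: stash holds[k: woma]
See: yes


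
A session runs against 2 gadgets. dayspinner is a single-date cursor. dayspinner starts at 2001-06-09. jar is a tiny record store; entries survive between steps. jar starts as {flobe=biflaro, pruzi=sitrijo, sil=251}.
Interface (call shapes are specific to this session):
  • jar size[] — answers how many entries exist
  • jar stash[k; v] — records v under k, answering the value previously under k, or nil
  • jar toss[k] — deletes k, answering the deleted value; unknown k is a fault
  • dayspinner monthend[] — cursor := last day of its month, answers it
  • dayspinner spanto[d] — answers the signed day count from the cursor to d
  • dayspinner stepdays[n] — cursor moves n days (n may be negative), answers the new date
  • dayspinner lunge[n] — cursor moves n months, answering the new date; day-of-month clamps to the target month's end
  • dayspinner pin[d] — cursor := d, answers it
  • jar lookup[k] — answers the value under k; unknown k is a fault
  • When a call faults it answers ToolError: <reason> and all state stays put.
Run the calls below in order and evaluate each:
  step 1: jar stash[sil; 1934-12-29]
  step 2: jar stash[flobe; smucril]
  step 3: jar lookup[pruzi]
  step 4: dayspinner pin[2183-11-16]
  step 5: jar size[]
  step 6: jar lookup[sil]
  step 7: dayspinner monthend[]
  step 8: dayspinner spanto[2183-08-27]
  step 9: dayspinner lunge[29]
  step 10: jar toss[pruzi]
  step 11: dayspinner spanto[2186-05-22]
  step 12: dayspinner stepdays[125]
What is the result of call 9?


$ jar stash k='sil' v='1934-12-29'
:: 251
$ jar stash k='flobe' v='smucril'
:: biflaro
$ jar lookup k='pruzi'
:: sitrijo
$ dayspinner pin d='2183-11-16'
:: 2183-11-16
$ jar size
:: 3
$ jar lookup k='sil'
:: 1934-12-29
$ dayspinner monthend
:: 2183-11-30
$ dayspinner spanto d='2183-08-27'
:: -95
$ dayspinner lunge n='29'
:: 2186-04-30
$ jar toss k='pruzi'
:: sitrijo
$ dayspinner spanto d='2186-05-22'
:: 22
$ dayspinner stepdays n='125'
:: 2186-09-02

Answer: 2186-04-30


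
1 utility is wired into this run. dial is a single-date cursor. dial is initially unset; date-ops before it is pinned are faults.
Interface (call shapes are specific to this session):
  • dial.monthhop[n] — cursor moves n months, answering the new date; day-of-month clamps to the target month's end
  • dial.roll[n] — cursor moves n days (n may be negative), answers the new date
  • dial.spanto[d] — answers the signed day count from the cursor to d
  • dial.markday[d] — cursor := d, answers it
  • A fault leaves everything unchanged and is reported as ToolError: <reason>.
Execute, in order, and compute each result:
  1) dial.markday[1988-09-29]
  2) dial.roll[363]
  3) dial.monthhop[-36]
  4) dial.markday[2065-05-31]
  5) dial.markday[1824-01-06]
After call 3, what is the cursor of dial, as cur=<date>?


Answer: cur=1986-09-27

Derivation:
→ markday(d→1988-09-29)
← 1988-09-29
→ roll(n→363)
← 1989-09-27
→ monthhop(n→-36)
← 1986-09-27
→ markday(d→2065-05-31)
← 2065-05-31
→ markday(d→1824-01-06)
← 1824-01-06


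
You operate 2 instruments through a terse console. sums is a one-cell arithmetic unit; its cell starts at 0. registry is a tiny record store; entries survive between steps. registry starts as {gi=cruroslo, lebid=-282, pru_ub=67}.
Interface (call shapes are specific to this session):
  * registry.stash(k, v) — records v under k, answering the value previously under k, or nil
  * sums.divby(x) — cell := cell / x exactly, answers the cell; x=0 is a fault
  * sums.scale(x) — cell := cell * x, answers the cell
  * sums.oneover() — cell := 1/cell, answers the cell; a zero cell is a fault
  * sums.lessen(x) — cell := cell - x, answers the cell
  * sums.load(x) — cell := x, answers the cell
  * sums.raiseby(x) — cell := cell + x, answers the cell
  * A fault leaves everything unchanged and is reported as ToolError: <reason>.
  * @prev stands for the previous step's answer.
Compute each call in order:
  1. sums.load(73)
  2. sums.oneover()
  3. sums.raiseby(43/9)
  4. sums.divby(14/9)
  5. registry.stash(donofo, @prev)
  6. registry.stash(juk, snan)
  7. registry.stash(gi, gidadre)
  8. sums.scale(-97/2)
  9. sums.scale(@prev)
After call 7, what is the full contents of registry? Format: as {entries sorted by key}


Answer: {donofo=1574/511, gi=gidadre, juk=snan, lebid=-282, pru_ub=67}

Derivation:
>> sums.load(x: 73)
<< 73
>> sums.oneover()
<< 1/73
>> sums.raiseby(x: 43/9)
<< 3148/657
>> sums.divby(x: 14/9)
<< 1574/511
>> registry.stash(k: donofo, v: @prev)
<< nil
>> registry.stash(k: juk, v: snan)
<< nil
>> registry.stash(k: gi, v: gidadre)
<< cruroslo
>> sums.scale(x: -97/2)
<< -76339/511
>> sums.scale(x: @prev)
<< 5827642921/261121
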